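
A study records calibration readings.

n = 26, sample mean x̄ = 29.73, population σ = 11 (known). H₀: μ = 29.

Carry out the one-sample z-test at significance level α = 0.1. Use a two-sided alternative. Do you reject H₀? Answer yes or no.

SE = σ/√n = 11/√26 = 2.1573
z = (x̄−μ₀)/SE = (29.73−29)/2.1573 = 0.3384
p-value (two-sided) = 0.73507
At α=0.1: p ≥ α → fail to reject H₀

reject H₀: no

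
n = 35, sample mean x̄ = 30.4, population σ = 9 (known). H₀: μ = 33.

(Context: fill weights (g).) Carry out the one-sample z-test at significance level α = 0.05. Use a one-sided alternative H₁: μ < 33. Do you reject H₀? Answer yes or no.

SE = σ/√n = 9/√35 = 1.5213
z = (x̄−μ₀)/SE = (30.4−33)/1.5213 = -1.7091
p-value (one-sided, H₁ less) = 0.04372
At α=0.05: p < α → reject H₀

reject H₀: yes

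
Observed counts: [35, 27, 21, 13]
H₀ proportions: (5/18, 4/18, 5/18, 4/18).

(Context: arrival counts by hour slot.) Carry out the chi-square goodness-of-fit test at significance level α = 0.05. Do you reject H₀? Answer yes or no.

n = 96; E_i = n·p_i = [26.67, 21.33, 26.67, 21.33]
χ² = (35−26.67)²/26.67 + (27−21.33)²/21.33 + (21−26.67)²/26.67 + (13−21.33)²/21.33 = 8.5687
df = 3
p-value (upper-tail) = 0.03561
At α=0.05: p < α → reject H₀

reject H₀: yes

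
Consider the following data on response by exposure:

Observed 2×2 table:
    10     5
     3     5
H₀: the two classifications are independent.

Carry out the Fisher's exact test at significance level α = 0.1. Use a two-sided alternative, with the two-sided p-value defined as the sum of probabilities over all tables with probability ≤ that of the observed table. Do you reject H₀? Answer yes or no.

Margins: r₁=15, r₂=8, c₁=13, c₂=10, n=23
p_obs = C(15,10)·C(8,3)/C(23,13); sum pmf over tables with pmf ≤ p_obs
p-value (two-sided) = 0.22129
At α=0.1: p ≥ α → fail to reject H₀

reject H₀: no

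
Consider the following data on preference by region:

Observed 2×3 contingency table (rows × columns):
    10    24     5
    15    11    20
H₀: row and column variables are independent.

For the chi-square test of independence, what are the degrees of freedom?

df = (r−1)(c−1) = (2−1)·(3−1) = 2

degrees of freedom = 2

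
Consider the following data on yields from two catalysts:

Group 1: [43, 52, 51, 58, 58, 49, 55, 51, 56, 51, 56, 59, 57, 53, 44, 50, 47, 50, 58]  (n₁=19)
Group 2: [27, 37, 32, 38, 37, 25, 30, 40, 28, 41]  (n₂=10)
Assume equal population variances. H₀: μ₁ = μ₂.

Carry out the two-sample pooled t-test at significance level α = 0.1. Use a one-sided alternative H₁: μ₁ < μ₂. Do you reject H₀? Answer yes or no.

x̄₁=52.526, s₁=4.765, n₁=19
x̄₂=33.500, s₂=5.798, n₂=10
s_p² = [18·4.765² + 9·5.798²]/27 = 26.3421
SE = √(s_p²·(1/19+1/10)) = 2.0052
t = (52.526−33.500)/2.0052 = 9.4887
df = 27
p-value (one-sided, H₁ less) = 1.00000
At α=0.1: p ≥ α → fail to reject H₀

reject H₀: no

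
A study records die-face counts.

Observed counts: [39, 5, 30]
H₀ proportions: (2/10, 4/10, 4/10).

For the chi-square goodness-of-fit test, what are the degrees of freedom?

degrees of freedom = 2

df = k − 1 = 3 − 1 = 2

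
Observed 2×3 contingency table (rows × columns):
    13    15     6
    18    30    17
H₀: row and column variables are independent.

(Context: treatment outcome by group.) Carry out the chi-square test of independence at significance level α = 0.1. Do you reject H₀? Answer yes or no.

reject H₀: no

Row totals [34, 65], col totals [31, 45, 23], n=99
χ² = (13−10.65)²/10.65 + (15−15.45)²/15.45 + (6−7.90)²/7.90 + (18−20.35)²/20.35 + (30−29.55)²/29.55 + (17−15.10)²/15.10 = 1.5081
df = 2
p-value (upper-tail) = 0.47045
At α=0.1: p ≥ α → fail to reject H₀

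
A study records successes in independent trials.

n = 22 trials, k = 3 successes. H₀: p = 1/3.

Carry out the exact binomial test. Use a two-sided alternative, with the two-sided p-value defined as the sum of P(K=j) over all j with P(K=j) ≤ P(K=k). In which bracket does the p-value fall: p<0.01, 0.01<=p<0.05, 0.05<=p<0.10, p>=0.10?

p-value bracket: 0.05<=p<0.10

Exact binomial: n=22, k=3, p₀=1/3=0.3333
P(X=j) = C(n,j)·p₀^j·(1−p₀)^(n−j); p = Σ P(X=j) over j with P(X=j) ≤ P(X=3)
p-value (two-sided) = 0.06776
→ bracket: 0.05<=p<0.10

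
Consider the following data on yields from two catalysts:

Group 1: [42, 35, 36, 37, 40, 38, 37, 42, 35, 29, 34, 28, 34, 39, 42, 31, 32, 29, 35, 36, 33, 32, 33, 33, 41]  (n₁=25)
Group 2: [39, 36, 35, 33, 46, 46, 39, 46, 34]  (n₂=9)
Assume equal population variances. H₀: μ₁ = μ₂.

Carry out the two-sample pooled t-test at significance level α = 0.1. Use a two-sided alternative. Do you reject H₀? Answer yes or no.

x̄₁=35.320, s₁=4.130, n₁=25
x̄₂=39.333, s₂=5.385, n₂=9
s_p² = [24·4.130² + 8·5.385²]/32 = 20.0450
SE = √(s_p²·(1/25+1/9)) = 1.7404
t = (35.320−39.333)/1.7404 = -2.3060
df = 32
p-value (two-sided) = 0.02774
At α=0.1: p < α → reject H₀

reject H₀: yes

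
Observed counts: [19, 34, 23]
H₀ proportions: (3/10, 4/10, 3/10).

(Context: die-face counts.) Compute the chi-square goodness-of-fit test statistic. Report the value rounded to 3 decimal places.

n = 76; E_i = n·p_i = [22.80, 30.40, 22.80]
χ² = (19−22.80)²/22.80 + (34−30.40)²/30.40 + (23−22.80)²/22.80 = 1.0614
df = 2

test statistic = 1.061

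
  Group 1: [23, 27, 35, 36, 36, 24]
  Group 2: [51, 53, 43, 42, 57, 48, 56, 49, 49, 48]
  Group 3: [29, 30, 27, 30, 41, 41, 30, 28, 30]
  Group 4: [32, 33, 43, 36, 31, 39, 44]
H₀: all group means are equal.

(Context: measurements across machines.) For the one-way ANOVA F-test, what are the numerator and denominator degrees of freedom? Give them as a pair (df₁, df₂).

degrees of freedom = [3, 28]

k = 4 groups, N = 32 total
df = (k−1, N−k) = (4−1, 32−4) = (3, 28)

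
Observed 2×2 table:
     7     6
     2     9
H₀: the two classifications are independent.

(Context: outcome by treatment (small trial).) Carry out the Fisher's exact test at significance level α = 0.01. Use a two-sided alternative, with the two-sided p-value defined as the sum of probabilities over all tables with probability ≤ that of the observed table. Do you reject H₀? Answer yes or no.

Margins: r₁=13, r₂=11, c₁=9, c₂=15, n=24
p_obs = C(13,7)·C(11,2)/C(24,9); sum pmf over tables with pmf ≤ p_obs
p-value (two-sided) = 0.10493
At α=0.01: p ≥ α → fail to reject H₀

reject H₀: no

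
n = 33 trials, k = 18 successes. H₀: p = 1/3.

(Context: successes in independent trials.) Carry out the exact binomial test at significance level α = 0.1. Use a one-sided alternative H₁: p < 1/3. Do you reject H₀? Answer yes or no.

reject H₀: no

Exact binomial: n=33, k=18, p₀=1/3=0.3333
P(X≤18) from Σ C(n,i)·p₀^i·(1−p₀)^(n−i)
p-value (one-sided, H₁ less) = 0.99639
At α=0.1: p ≥ α → fail to reject H₀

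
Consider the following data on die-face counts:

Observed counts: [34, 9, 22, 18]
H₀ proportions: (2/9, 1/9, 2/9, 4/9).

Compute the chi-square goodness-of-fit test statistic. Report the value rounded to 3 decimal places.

n = 83; E_i = n·p_i = [18.44, 9.22, 18.44, 36.89]
χ² = (34−18.44)²/18.44 + (9−9.22)²/9.22 + (22−18.44)²/18.44 + (18−36.89)²/36.89 = 23.4819
df = 3

test statistic = 23.482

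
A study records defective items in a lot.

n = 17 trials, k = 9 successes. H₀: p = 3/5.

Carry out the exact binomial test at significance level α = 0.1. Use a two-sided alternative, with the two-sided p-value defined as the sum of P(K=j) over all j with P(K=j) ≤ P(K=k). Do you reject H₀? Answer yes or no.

reject H₀: no

Exact binomial: n=17, k=9, p₀=3/5=0.6000
P(X=j) = C(n,j)·p₀^j·(1−p₀)^(n−j); p = Σ P(X=j) over j with P(X=j) ≤ P(X=9)
p-value (two-sided) = 0.62342
At α=0.1: p ≥ α → fail to reject H₀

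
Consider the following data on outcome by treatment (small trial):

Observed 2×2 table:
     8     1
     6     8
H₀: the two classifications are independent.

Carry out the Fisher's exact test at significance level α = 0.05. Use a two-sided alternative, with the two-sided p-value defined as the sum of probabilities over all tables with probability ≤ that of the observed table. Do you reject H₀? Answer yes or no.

reject H₀: yes

Margins: r₁=9, r₂=14, c₁=14, c₂=9, n=23
p_obs = C(9,8)·C(14,6)/C(23,14); sum pmf over tables with pmf ≤ p_obs
p-value (two-sided) = 0.03969
At α=0.05: p < α → reject H₀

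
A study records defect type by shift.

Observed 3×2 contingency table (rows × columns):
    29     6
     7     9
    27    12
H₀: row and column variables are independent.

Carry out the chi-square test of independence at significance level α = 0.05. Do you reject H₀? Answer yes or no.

reject H₀: yes

Row totals [35, 16, 39], col totals [63, 27], n=90
χ² = (29−24.50)²/24.50 + (6−10.50)²/10.50 + (7−11.20)²/11.20 + (9−4.80)²/4.80 + (27−27.30)²/27.30 + (12−11.70)²/11.70 = 8.0161
df = 2
p-value (upper-tail) = 0.01817
At α=0.05: p < α → reject H₀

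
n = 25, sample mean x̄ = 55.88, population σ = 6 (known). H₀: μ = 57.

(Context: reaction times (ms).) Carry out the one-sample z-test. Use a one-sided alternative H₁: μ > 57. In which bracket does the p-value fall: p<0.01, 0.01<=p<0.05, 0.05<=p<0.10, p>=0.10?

SE = σ/√n = 6/√25 = 1.2000
z = (x̄−μ₀)/SE = (55.88−57)/1.2000 = -0.9333
p-value (one-sided, H₁ greater) = 0.82468
→ bracket: p>=0.10

p-value bracket: p>=0.10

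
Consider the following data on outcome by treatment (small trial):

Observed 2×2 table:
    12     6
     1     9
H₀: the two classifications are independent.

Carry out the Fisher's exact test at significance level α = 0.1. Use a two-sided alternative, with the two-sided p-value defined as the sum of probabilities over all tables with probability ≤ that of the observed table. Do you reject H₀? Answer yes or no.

reject H₀: yes

Margins: r₁=18, r₂=10, c₁=13, c₂=15, n=28
p_obs = C(18,12)·C(10,1)/C(28,13); sum pmf over tables with pmf ≤ p_obs
p-value (two-sided) = 0.00603
At α=0.1: p < α → reject H₀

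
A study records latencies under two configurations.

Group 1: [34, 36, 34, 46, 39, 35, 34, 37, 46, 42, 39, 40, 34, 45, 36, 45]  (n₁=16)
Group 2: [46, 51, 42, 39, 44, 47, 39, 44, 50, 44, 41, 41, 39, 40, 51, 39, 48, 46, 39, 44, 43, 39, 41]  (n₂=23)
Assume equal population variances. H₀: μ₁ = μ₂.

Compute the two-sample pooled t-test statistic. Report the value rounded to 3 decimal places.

x̄₁=38.875, s₁=4.603, n₁=16
x̄₂=43.348, s₂=4.018, n₂=23
s_p² = [15·4.603² + 22·4.018²]/37 = 18.1883
SE = √(s_p²·(1/16+1/23)) = 1.3884
t = (38.875−43.348)/1.3884 = -3.2216
df = 37

test statistic = -3.222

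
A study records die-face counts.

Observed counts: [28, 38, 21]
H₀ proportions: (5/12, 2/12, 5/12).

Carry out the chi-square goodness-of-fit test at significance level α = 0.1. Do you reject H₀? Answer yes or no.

n = 87; E_i = n·p_i = [36.25, 14.50, 36.25]
χ² = (28−36.25)²/36.25 + (38−14.50)²/14.50 + (21−36.25)²/36.25 = 46.3793
df = 2
p-value (upper-tail) = 0.00000
At α=0.1: p < α → reject H₀

reject H₀: yes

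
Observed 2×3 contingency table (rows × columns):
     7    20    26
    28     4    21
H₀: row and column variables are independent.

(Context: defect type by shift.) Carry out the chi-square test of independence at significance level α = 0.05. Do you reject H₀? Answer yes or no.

Row totals [53, 53], col totals [35, 24, 47], n=106
χ² = (7−17.50)²/17.50 + (20−12.00)²/12.00 + (26−23.50)²/23.50 + (28−17.50)²/17.50 + (4−12.00)²/12.00 + (21−23.50)²/23.50 = 23.7986
df = 2
p-value (upper-tail) = 0.00001
At α=0.05: p < α → reject H₀

reject H₀: yes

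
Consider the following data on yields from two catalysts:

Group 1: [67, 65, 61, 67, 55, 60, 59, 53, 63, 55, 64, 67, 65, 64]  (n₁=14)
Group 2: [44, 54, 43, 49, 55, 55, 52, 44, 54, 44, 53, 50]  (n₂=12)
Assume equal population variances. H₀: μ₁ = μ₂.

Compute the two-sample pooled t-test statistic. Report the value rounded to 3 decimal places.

test statistic = 6.411

x̄₁=61.786, s₁=4.758, n₁=14
x̄₂=49.750, s₂=4.789, n₂=12
s_p² = [13·4.758² + 11·4.789²]/24 = 22.7753
SE = √(s_p²·(1/14+1/12)) = 1.8774
t = (61.786−49.750)/1.8774 = 6.4107
df = 24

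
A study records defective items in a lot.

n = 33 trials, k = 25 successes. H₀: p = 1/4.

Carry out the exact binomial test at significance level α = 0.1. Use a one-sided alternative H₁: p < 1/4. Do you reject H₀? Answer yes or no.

Exact binomial: n=33, k=25, p₀=1/4=0.2500
P(X≤25) from Σ C(n,i)·p₀^i·(1−p₀)^(n−i)
p-value (one-sided, H₁ less) = 1.00000
At α=0.1: p ≥ α → fail to reject H₀

reject H₀: no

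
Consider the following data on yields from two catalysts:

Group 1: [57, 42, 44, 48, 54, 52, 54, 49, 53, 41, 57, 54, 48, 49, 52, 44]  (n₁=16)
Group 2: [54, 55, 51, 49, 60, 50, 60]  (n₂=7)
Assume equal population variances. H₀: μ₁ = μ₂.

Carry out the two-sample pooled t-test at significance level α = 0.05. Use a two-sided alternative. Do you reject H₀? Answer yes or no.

x̄₁=49.875, s₁=5.097, n₁=16
x̄₂=54.143, s₂=4.525, n₂=7
s_p² = [15·5.097² + 6·4.525²]/21 = 24.4099
SE = √(s_p²·(1/16+1/7)) = 2.2389
t = (49.875−54.143)/2.2389 = -1.9062
df = 21
p-value (two-sided) = 0.07040
At α=0.05: p ≥ α → fail to reject H₀

reject H₀: no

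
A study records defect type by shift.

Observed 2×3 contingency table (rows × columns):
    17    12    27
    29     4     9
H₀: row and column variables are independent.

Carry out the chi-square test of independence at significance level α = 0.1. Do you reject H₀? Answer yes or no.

Row totals [56, 42], col totals [46, 16, 36], n=98
χ² = (17−26.29)²/26.29 + (12−9.14)²/9.14 + (27−20.57)²/20.57 + (29−19.71)²/19.71 + (4−6.86)²/6.86 + (9−15.43)²/15.43 = 14.4248
df = 2
p-value (upper-tail) = 0.00074
At α=0.1: p < α → reject H₀

reject H₀: yes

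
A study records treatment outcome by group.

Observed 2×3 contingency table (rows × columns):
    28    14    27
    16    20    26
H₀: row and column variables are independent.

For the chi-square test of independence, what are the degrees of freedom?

df = (r−1)(c−1) = (2−1)·(3−1) = 2

degrees of freedom = 2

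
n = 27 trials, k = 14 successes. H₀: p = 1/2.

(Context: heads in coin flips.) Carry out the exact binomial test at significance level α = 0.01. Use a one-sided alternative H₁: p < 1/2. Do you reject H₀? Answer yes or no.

reject H₀: no

Exact binomial: n=27, k=14, p₀=1/2=0.5000
P(X≤14) from Σ C(n,i)·p₀^i·(1−p₀)^(n−i)
p-value (one-sided, H₁ less) = 0.64945
At α=0.01: p ≥ α → fail to reject H₀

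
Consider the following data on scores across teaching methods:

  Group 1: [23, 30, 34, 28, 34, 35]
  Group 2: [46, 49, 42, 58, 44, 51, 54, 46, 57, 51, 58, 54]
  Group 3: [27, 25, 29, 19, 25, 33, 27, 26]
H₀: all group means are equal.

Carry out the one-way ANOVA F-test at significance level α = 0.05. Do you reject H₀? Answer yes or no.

Group means [30.67, 50.83, 26.38], grand mean 38.654
SSB = Σnᵢ(x̄ᵢ−x̄)² = 3369.010; SSW = ΣΣ(x−x̄ᵢ)² = 552.875
MSB = 3369.010/2 = 1684.5048; MSW = 552.875/23 = 24.0380
F = MSB/MSW = 70.0766
df = (2, 23)
p-value (upper-tail) = 0.00000
At α=0.05: p < α → reject H₀

reject H₀: yes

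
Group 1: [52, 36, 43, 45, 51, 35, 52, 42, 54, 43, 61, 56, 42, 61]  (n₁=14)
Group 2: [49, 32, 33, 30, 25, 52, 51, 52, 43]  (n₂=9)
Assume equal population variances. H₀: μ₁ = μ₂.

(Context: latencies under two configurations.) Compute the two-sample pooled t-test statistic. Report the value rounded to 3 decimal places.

test statistic = 1.817

x̄₁=48.071, s₁=8.426, n₁=14
x̄₂=40.778, s₂=10.791, n₂=9
s_p² = [13·8.426² + 8·10.791²]/21 = 88.3088
SE = √(s_p²·(1/14+1/9)) = 4.0150
t = (48.071−40.778)/4.0150 = 1.8166
df = 21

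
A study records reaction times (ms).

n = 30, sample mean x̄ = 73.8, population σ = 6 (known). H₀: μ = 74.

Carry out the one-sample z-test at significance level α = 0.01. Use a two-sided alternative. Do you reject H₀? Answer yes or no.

SE = σ/√n = 6/√30 = 1.0954
z = (x̄−μ₀)/SE = (73.8−74)/1.0954 = -0.1826
p-value (two-sided) = 0.85513
At α=0.01: p ≥ α → fail to reject H₀

reject H₀: no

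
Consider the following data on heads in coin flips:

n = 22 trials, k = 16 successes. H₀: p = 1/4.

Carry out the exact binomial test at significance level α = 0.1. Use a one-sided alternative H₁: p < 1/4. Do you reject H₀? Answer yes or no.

reject H₀: no

Exact binomial: n=22, k=16, p₀=1/4=0.2500
P(X≤16) from Σ C(n,i)·p₀^i·(1−p₀)^(n−i)
p-value (one-sided, H₁ less) = 1.00000
At α=0.1: p ≥ α → fail to reject H₀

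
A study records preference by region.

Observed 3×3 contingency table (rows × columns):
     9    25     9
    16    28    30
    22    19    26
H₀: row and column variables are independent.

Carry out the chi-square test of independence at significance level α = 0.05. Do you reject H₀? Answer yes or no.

reject H₀: yes

Row totals [43, 74, 67], col totals [47, 72, 65], n=184
χ² = (9−10.98)²/10.98 + (25−16.83)²/16.83 + (9−15.19)²/15.19 + (16−18.90)²/18.90 + (28−28.96)²/28.96 + (30−26.14)²/26.14 + (22−17.11)²/17.11 + (19−26.22)²/26.22 + (26−23.67)²/23.67 = 11.5098
df = 4
p-value (upper-tail) = 0.02139
At α=0.05: p < α → reject H₀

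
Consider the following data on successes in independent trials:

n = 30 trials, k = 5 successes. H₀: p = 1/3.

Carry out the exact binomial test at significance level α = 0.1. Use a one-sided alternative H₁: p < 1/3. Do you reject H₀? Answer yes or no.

Exact binomial: n=30, k=5, p₀=1/3=0.3333
P(X≤5) from Σ C(n,i)·p₀^i·(1−p₀)^(n−i)
p-value (one-sided, H₁ less) = 0.03545
At α=0.1: p < α → reject H₀

reject H₀: yes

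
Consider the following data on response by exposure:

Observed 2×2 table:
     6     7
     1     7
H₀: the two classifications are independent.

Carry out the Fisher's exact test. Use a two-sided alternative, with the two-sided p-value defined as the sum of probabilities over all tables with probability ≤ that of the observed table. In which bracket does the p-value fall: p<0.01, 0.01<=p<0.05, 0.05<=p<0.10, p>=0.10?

Margins: r₁=13, r₂=8, c₁=7, c₂=14, n=21
p_obs = C(13,6)·C(8,1)/C(21,7); sum pmf over tables with pmf ≤ p_obs
p-value (two-sided) = 0.17358
→ bracket: p>=0.10

p-value bracket: p>=0.10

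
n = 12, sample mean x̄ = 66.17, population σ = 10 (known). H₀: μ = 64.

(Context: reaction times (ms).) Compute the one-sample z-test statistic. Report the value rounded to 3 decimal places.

SE = σ/√n = 10/√12 = 2.8868
z = (x̄−μ₀)/SE = (66.17−64)/2.8868 = 0.7517

test statistic = 0.752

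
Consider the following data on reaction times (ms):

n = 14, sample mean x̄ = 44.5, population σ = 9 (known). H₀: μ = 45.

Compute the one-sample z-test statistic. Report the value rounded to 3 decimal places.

SE = σ/√n = 9/√14 = 2.4054
z = (x̄−μ₀)/SE = (44.5−45)/2.4054 = -0.2079

test statistic = -0.208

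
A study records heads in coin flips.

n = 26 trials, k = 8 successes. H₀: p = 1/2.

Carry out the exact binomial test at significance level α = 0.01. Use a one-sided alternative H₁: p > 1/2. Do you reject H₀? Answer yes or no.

Exact binomial: n=26, k=8, p₀=1/2=0.5000
P(X≥8) from Σ C(n,i)·p₀^i·(1−p₀)^(n−i)
p-value (one-sided, H₁ greater) = 0.98552
At α=0.01: p ≥ α → fail to reject H₀

reject H₀: no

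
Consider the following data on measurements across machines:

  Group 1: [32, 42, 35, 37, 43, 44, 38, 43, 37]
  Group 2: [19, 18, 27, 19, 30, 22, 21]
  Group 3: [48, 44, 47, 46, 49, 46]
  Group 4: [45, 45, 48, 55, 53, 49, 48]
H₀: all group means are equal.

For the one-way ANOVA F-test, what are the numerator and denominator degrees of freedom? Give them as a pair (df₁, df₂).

k = 4 groups, N = 29 total
df = (k−1, N−k) = (4−1, 29−4) = (3, 25)

degrees of freedom = [3, 25]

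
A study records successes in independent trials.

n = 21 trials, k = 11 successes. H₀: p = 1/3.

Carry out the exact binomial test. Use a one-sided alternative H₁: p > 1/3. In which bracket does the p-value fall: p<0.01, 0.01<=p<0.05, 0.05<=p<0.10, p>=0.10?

p-value bracket: 0.05<=p<0.10

Exact binomial: n=21, k=11, p₀=1/3=0.3333
P(X≥11) from Σ C(n,i)·p₀^i·(1−p₀)^(n−i)
p-value (one-sided, H₁ greater) = 0.05572
→ bracket: 0.05<=p<0.10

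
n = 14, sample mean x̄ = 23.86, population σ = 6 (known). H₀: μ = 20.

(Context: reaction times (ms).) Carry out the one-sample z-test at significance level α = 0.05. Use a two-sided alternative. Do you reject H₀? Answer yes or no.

reject H₀: yes

SE = σ/√n = 6/√14 = 1.6036
z = (x̄−μ₀)/SE = (23.86−20)/1.6036 = 2.4071
p-value (two-sided) = 0.01608
At α=0.05: p < α → reject H₀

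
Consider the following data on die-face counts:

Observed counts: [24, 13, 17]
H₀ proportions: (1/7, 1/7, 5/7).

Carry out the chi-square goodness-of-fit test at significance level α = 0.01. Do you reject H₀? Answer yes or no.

reject H₀: yes

n = 54; E_i = n·p_i = [7.71, 7.71, 38.57]
χ² = (24−7.71)²/7.71 + (13−7.71)²/7.71 + (17−38.57)²/38.57 = 50.0667
df = 2
p-value (upper-tail) = 0.00000
At α=0.01: p < α → reject H₀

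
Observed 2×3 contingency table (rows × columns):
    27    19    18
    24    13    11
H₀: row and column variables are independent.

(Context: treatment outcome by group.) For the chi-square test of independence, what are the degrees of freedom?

df = (r−1)(c−1) = (2−1)·(3−1) = 2

degrees of freedom = 2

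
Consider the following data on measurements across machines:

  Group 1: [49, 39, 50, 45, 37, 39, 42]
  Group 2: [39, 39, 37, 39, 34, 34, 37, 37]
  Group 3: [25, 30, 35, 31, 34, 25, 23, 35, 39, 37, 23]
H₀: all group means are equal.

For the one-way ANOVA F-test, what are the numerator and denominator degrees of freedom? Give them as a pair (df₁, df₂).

degrees of freedom = [2, 23]

k = 3 groups, N = 26 total
df = (k−1, N−k) = (3−1, 26−3) = (2, 23)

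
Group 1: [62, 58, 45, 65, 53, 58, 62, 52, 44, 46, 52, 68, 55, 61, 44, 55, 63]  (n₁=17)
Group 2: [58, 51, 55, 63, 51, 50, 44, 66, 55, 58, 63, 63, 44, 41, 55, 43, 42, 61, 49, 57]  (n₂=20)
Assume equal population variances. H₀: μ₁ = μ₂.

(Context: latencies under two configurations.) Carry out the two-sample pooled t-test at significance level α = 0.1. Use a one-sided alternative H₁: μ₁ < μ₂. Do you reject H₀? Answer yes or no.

x̄₁=55.471, s₁=7.609, n₁=17
x̄₂=53.450, s₂=7.837, n₂=20
s_p² = [16·7.609² + 19·7.837²]/35 = 59.8053
SE = √(s_p²·(1/17+1/20)) = 2.5511
t = (55.471−53.450)/2.5511 = 0.7920
df = 35
p-value (one-sided, H₁ less) = 0.78316
At α=0.1: p ≥ α → fail to reject H₀

reject H₀: no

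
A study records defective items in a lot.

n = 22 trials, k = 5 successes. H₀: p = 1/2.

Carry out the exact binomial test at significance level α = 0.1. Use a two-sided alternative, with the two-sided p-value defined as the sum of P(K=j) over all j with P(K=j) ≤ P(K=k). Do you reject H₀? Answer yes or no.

reject H₀: yes

Exact binomial: n=22, k=5, p₀=1/2=0.5000
P(X=j) = C(n,j)·p₀^j·(1−p₀)^(n−j); p = Σ P(X=j) over j with P(X=j) ≤ P(X=5)
p-value (two-sided) = 0.01690
At α=0.1: p < α → reject H₀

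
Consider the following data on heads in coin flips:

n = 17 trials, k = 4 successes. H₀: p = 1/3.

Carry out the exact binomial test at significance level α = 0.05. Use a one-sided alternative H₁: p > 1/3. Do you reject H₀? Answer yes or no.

Exact binomial: n=17, k=4, p₀=1/3=0.3333
P(X≥4) from Σ C(n,i)·p₀^i·(1−p₀)^(n−i)
p-value (one-sided, H₁ greater) = 0.86958
At α=0.05: p ≥ α → fail to reject H₀

reject H₀: no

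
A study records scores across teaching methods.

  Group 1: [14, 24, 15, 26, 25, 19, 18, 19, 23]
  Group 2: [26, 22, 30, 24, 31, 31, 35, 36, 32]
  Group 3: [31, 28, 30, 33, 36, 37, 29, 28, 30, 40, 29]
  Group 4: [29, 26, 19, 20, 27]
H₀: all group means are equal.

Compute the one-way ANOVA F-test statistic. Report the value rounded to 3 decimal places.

test statistic = 13.291

Group means [20.33, 29.67, 31.91, 24.20], grand mean 27.118
SSB = Σnᵢ(x̄ᵢ−x̄)² = 767.820; SSW = ΣΣ(x−x̄ᵢ)² = 577.709
MSB = 767.820/3 = 255.9401; MSW = 577.709/30 = 19.2570
F = MSB/MSW = 13.2908
df = (3, 30)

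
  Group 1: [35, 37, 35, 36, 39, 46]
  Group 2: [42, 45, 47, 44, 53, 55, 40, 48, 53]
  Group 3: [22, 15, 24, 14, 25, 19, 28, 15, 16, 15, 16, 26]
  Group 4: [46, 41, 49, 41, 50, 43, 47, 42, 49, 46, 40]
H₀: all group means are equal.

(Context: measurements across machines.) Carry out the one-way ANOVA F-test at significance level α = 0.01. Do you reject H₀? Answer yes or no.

reject H₀: yes

Group means [38.00, 47.44, 19.58, 44.91], grand mean 36.421
SSB = Σnᵢ(x̄ᵢ−x̄)² = 5303.215; SSW = ΣΣ(x−x̄ᵢ)² = 730.048
MSB = 5303.215/3 = 1767.7384; MSW = 730.048/34 = 21.4720
F = MSB/MSW = 82.3276
df = (3, 34)
p-value (upper-tail) = 0.00000
At α=0.01: p < α → reject H₀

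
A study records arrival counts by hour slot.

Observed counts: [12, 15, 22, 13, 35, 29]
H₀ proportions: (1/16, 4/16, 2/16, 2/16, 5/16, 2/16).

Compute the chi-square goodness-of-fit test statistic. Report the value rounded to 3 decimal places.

n = 126; E_i = n·p_i = [7.88, 31.50, 15.75, 15.75, 39.38, 15.75]
χ² = (12−7.88)²/7.88 + (15−31.50)²/31.50 + (22−15.75)²/15.75 + (13−15.75)²/15.75 + (35−39.38)²/39.38 + (29−15.75)²/15.75 = 25.3968
df = 5

test statistic = 25.397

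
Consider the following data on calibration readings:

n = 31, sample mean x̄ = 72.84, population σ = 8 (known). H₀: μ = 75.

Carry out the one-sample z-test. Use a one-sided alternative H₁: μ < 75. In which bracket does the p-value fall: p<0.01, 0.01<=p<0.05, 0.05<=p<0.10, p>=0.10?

p-value bracket: 0.05<=p<0.10

SE = σ/√n = 8/√31 = 1.4368
z = (x̄−μ₀)/SE = (72.84−75)/1.4368 = -1.5033
p-value (one-sided, H₁ less) = 0.06638
→ bracket: 0.05<=p<0.10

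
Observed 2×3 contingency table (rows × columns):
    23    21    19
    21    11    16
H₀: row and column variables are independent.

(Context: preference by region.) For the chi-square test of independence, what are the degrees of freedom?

df = (r−1)(c−1) = (2−1)·(3−1) = 2

degrees of freedom = 2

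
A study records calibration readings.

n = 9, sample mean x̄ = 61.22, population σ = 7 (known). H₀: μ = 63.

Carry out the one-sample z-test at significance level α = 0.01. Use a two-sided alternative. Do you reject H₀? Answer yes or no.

reject H₀: no

SE = σ/√n = 7/√9 = 2.3333
z = (x̄−μ₀)/SE = (61.22−63)/2.3333 = -0.7629
p-value (two-sided) = 0.44555
At α=0.01: p ≥ α → fail to reject H₀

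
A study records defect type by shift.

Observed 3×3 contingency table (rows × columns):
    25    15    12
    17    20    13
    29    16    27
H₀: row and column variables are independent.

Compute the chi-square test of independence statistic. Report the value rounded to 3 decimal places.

Row totals [52, 50, 72], col totals [71, 51, 52], n=174
χ² = (25−21.22)²/21.22 + (15−15.24)²/15.24 + (12−15.54)²/15.54 + (17−20.40)²/20.40 + (20−14.66)²/14.66 + (13−14.94)²/14.94 + (29−29.38)²/29.38 + (16−21.10)²/21.10 + (27−21.52)²/21.52 = 6.8896
df = 4

test statistic = 6.890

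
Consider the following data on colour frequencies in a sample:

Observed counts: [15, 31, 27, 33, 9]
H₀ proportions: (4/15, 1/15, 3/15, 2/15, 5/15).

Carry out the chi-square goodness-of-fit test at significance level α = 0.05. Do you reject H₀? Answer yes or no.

reject H₀: yes

n = 115; E_i = n·p_i = [30.67, 7.67, 23.00, 15.33, 38.33]
χ² = (15−30.67)²/30.67 + (31−7.67)²/7.67 + (27−23.00)²/23.00 + (33−15.33)²/15.33 + (9−38.33)²/38.33 = 122.5152
df = 4
p-value (upper-tail) = 0.00000
At α=0.05: p < α → reject H₀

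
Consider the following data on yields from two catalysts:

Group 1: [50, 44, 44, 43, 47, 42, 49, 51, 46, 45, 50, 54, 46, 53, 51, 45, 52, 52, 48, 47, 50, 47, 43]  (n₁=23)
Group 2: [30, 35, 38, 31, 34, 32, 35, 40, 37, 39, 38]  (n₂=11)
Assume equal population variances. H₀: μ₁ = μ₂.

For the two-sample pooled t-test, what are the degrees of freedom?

degrees of freedom = 32

df = n₁ + n₂ − 2 = 23 + 11 − 2 = 32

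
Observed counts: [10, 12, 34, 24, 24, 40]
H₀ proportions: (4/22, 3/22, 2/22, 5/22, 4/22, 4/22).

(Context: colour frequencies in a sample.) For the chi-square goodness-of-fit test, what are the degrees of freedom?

df = k − 1 = 6 − 1 = 5

degrees of freedom = 5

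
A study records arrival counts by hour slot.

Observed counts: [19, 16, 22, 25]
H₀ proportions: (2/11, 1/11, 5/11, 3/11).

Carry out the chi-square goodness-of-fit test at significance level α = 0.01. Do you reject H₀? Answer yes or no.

reject H₀: yes

n = 82; E_i = n·p_i = [14.91, 7.45, 37.27, 22.36]
χ² = (19−14.91)²/14.91 + (16−7.45)²/7.45 + (22−37.27)²/37.27 + (25−22.36)²/22.36 = 17.4874
df = 3
p-value (upper-tail) = 0.00056
At α=0.01: p < α → reject H₀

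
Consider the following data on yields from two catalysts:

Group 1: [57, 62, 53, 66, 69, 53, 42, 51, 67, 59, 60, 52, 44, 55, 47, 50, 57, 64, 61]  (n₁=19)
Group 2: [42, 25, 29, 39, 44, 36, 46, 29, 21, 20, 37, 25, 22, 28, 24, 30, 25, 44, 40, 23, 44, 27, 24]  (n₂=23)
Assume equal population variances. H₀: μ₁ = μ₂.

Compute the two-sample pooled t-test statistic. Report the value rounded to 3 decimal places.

x̄₁=56.263, s₁=7.666, n₁=19
x̄₂=31.478, s₂=8.686, n₂=23
s_p² = [18·7.666² + 22·8.686²]/40 = 67.9356
SE = √(s_p²·(1/19+1/23)) = 2.5552
t = (56.263−31.478)/2.5552 = 9.6996
df = 40

test statistic = 9.700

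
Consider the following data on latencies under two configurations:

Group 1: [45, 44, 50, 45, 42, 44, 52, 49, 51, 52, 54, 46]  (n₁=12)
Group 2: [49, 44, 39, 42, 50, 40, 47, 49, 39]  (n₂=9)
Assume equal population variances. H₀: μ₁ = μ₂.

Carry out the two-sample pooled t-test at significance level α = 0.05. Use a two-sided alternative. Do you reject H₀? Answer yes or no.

reject H₀: no

x̄₁=47.833, s₁=3.950, n₁=12
x̄₂=44.333, s₂=4.528, n₂=9
s_p² = [11·3.950² + 8·4.528²]/19 = 17.6667
SE = √(s_p²·(1/12+1/9)) = 1.8534
t = (47.833−44.333)/1.8534 = 1.8884
df = 19
p-value (two-sided) = 0.07434
At α=0.05: p ≥ α → fail to reject H₀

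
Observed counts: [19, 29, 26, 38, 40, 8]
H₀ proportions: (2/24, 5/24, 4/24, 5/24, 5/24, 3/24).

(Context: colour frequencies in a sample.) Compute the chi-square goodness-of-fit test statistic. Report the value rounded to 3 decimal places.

test statistic = 12.175

n = 160; E_i = n·p_i = [13.33, 33.33, 26.67, 33.33, 33.33, 20.00]
χ² = (19−13.33)²/13.33 + (29−33.33)²/33.33 + (26−26.67)²/26.67 + (38−33.33)²/33.33 + (40−33.33)²/33.33 + (8−20.00)²/20.00 = 12.1750
df = 5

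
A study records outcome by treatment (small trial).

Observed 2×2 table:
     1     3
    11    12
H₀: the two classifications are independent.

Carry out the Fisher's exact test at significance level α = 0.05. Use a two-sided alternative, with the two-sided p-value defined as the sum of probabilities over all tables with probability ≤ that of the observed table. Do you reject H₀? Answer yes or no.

Margins: r₁=4, r₂=23, c₁=12, c₂=15, n=27
p_obs = C(4,1)·C(23,11)/C(27,12); sum pmf over tables with pmf ≤ p_obs
p-value (two-sided) = 0.60513
At α=0.05: p ≥ α → fail to reject H₀

reject H₀: no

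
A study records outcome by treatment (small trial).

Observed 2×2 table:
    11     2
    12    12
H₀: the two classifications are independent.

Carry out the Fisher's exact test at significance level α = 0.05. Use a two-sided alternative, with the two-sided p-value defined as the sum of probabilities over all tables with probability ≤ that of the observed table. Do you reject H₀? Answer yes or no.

reject H₀: no

Margins: r₁=13, r₂=24, c₁=23, c₂=14, n=37
p_obs = C(13,11)·C(24,12)/C(37,23); sum pmf over tables with pmf ≤ p_obs
p-value (two-sided) = 0.07404
At α=0.05: p ≥ α → fail to reject H₀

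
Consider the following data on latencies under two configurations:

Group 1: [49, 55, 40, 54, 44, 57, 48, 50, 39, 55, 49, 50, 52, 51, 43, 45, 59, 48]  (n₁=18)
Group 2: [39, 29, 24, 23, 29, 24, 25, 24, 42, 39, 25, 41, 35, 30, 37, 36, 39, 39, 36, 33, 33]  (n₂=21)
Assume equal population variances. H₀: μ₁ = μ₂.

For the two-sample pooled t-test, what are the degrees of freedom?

df = n₁ + n₂ − 2 = 18 + 21 − 2 = 37

degrees of freedom = 37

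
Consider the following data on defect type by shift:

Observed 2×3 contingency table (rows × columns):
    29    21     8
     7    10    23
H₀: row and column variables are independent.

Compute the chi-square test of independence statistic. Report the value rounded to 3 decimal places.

test statistic = 22.043

Row totals [58, 40], col totals [36, 31, 31], n=98
χ² = (29−21.31)²/21.31 + (21−18.35)²/18.35 + (8−18.35)²/18.35 + (7−14.69)²/14.69 + (10−12.65)²/12.65 + (23−12.65)²/12.65 = 22.0433
df = 2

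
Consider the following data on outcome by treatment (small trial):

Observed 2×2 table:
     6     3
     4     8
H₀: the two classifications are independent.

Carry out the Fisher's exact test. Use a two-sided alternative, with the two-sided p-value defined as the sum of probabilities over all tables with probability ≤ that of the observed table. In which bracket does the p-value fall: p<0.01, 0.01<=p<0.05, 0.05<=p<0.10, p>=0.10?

p-value bracket: p>=0.10

Margins: r₁=9, r₂=12, c₁=10, c₂=11, n=21
p_obs = C(9,6)·C(12,4)/C(21,10); sum pmf over tables with pmf ≤ p_obs
p-value (two-sided) = 0.19838
→ bracket: p>=0.10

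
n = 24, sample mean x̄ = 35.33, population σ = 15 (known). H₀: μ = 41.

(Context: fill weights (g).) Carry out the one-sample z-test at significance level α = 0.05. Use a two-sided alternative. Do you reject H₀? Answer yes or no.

reject H₀: no

SE = σ/√n = 15/√24 = 3.0619
z = (x̄−μ₀)/SE = (35.33−41)/3.0619 = -1.8518
p-value (two-sided) = 0.06405
At α=0.05: p ≥ α → fail to reject H₀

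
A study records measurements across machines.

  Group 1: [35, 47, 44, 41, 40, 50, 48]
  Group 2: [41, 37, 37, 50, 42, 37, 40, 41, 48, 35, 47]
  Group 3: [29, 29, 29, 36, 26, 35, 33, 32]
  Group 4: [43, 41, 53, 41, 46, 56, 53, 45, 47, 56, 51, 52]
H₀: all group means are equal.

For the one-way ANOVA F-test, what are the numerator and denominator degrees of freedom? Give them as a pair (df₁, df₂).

k = 4 groups, N = 38 total
df = (k−1, N−k) = (4−1, 38−4) = (3, 34)

degrees of freedom = [3, 34]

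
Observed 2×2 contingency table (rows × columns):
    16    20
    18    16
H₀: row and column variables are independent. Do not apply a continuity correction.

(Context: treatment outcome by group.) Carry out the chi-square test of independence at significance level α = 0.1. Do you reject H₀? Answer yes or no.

Row totals [36, 34], col totals [34, 36], n=70
χ² = (16−17.49)²/17.49 + (20−18.51)²/18.51 + (18−16.51)²/16.51 + (16−17.49)²/17.49 = 0.5054
df = 1
p-value (upper-tail) = 0.47715
At α=0.1: p ≥ α → fail to reject H₀

reject H₀: no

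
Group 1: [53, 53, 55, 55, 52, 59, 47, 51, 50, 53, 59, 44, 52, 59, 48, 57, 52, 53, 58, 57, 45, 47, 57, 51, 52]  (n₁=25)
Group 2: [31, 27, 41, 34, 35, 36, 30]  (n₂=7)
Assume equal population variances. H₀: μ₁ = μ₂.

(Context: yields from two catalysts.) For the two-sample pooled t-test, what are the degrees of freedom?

df = n₁ + n₂ − 2 = 25 + 7 − 2 = 30

degrees of freedom = 30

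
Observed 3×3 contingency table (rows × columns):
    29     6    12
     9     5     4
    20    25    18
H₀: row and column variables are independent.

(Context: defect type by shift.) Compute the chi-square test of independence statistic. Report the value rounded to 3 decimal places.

test statistic = 12.610

Row totals [47, 18, 63], col totals [58, 36, 34], n=128
χ² = (29−21.30)²/21.30 + (6−13.22)²/13.22 + (12−12.48)²/12.48 + (9−8.16)²/8.16 + (5−5.06)²/5.06 + (4−4.78)²/4.78 + (20−28.55)²/28.55 + (25−17.72)²/17.72 + (18−16.73)²/16.73 = 12.6097
df = 4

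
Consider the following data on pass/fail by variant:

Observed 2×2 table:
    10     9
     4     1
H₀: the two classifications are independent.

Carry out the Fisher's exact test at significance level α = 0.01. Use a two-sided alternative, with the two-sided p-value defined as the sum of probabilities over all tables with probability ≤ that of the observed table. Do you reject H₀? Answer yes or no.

Margins: r₁=19, r₂=5, c₁=14, c₂=10, n=24
p_obs = C(19,10)·C(5,4)/C(24,14); sum pmf over tables with pmf ≤ p_obs
p-value (two-sided) = 0.35771
At α=0.01: p ≥ α → fail to reject H₀

reject H₀: no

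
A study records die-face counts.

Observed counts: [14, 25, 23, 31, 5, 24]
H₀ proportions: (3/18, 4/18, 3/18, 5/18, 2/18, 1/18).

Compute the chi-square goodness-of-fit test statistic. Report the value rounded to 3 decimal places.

n = 122; E_i = n·p_i = [20.33, 27.11, 20.33, 33.89, 13.56, 6.78]
χ² = (14−20.33)²/20.33 + (25−27.11)²/27.11 + (23−20.33)²/20.33 + (31−33.89)²/33.89 + (5−13.56)²/13.56 + (24−6.78)²/6.78 = 51.8943
df = 5

test statistic = 51.894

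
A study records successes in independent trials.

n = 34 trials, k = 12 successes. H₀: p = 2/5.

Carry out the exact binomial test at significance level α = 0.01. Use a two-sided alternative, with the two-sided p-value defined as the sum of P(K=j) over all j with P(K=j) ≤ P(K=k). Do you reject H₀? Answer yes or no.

reject H₀: no

Exact binomial: n=34, k=12, p₀=2/5=0.4000
P(X=j) = C(n,j)·p₀^j·(1−p₀)^(n−j); p = Σ P(X=j) over j with P(X=j) ≤ P(X=12)
p-value (two-sided) = 0.60534
At α=0.01: p ≥ α → fail to reject H₀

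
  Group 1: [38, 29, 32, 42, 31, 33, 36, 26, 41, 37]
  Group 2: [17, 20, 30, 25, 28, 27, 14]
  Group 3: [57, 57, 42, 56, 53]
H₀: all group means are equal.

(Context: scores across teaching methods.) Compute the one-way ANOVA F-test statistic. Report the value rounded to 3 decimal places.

Group means [34.50, 23.00, 53.00], grand mean 35.045
SSB = Σnᵢ(x̄ᵢ−x̄)² = 2630.455; SSW = ΣΣ(x−x̄ᵢ)² = 624.500
MSB = 2630.455/2 = 1315.2273; MSW = 624.500/19 = 32.8684
F = MSB/MSW = 40.0149
df = (2, 19)

test statistic = 40.015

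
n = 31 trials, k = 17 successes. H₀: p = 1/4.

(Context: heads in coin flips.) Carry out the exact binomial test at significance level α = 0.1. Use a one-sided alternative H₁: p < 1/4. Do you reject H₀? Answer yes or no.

reject H₀: no

Exact binomial: n=31, k=17, p₀=1/4=0.2500
P(X≤17) from Σ C(n,i)·p₀^i·(1−p₀)^(n−i)
p-value (one-sided, H₁ less) = 0.99991
At α=0.1: p ≥ α → fail to reject H₀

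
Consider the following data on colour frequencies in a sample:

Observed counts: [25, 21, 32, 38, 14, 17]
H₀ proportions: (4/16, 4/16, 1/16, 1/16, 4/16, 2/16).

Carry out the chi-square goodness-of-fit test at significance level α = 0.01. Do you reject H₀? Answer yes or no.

n = 147; E_i = n·p_i = [36.75, 36.75, 9.19, 9.19, 36.75, 18.38]
χ² = (25−36.75)²/36.75 + (21−36.75)²/36.75 + (32−9.19)²/9.19 + (38−9.19)²/9.19 + (14−36.75)²/36.75 + (17−18.38)²/18.38 = 171.6939
df = 5
p-value (upper-tail) = 0.00000
At α=0.01: p < α → reject H₀

reject H₀: yes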